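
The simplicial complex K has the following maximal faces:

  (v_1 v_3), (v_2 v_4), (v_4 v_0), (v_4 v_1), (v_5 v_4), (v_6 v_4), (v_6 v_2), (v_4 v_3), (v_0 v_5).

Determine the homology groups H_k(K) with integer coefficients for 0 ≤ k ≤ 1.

H_0 = Z,  H_1 = Z^3.

K has 7 vertices, 9 edges.
rank ∂_0 = 0, rank ∂_1 = 6 ⇒ b_0 = 7 − 0 − 6 = 1; all invariant factors of ∂_1 are 1 so no torsion. So H_0 ≅ Z.
rank ∂_1 = 6, rank ∂_2 = 0 ⇒ b_1 = 9 − 6 − 0 = 3. So H_1 ≅ Z^3.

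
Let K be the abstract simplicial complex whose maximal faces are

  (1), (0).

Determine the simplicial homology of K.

Take the total order 0 < 1 on the vertex set. Then K (dimension 0) consists of the simplices:

  0-simplices (2): [0], [1]

so the chain groups are C_0 ≅ Z^2.

From H_k ≅ ker(∂_k) / im(∂_{k+1}) we obtain:

  H_0: rank C_0 − rank ∂_1 = 2 − 0 = 2, and there is no ∂_1, so H_0 = Z^2.

H_0 ≅ Z^2.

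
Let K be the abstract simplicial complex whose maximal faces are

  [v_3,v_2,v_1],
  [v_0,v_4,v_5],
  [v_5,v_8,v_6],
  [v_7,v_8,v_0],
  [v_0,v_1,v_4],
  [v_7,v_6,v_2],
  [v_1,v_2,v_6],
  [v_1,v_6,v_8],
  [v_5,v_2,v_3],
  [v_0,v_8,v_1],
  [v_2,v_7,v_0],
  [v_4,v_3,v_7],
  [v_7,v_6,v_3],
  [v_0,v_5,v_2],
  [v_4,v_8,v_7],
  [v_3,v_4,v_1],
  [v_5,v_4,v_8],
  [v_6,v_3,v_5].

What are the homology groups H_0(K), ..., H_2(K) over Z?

Order the vertices as v_0 < v_1 < v_2 < v_3 < v_4 < v_5 < v_6 < v_7 < v_8. Listing each simplex with vertices in this order, K has dimension 2 with simplices:

  0-simplices (9): [v_0], [v_1], [v_2], [v_3], [v_4], [v_5], [v_6], [v_7], [v_8]
  1-simplices (27): (27 of them)
  2-simplices (18): (18 of them)

Hence C_0 ≅ Z^9, C_1 ≅ Z^27, C_2 ≅ Z^18.

Boundary ∂_1: C_1 → C_0 is given by ∂[p,q] = [q] − [p]. For instance
  ∂[v_5,v_8] = [v_8] − [v_5].
This gives a 9×27 integer matrix of rank 8; reducing to Smith normal form yields diagonal entries (1,1,1,1,1,1,1,1).

The boundary map ∂_2: C_2 → C_1 sends each 2-simplex [p,q,r] to [q,r] − [p,r] + [p,q]. For instance
  ∂[v_3,v_5,v_6] = [v_5,v_6] − [v_3,v_6] + [v_3,v_5],
  ∂[v_5,v_6,v_8] = [v_6,v_8] − [v_5,v_8] + [v_5,v_6].
As a 27×18 matrix over Z this has rank 18, with invariant factors (1,1,1,1,1,1,1,1,1,1,1,1,1,1,1,1,1,2).

From H_k ≅ ker(∂_k) / im(∂_{k+1}) we obtain:

  H_0: rank C_0 − rank ∂_1 = 9 − 8 = 1, and the invariant factors of ∂_1 are all 1, so H_0 = Z.
  H_1: rank ker ∂_1 − rank ∂_2 = (27 − 8) − 18 = 1, and ∂_2 has invariant factor 2 > 1, so H_1 = Z × Z/2.
  H_2: rank ker ∂_2 − rank ∂_3 = (18 − 18) − 0 = 0, and there is no ∂_3, so H_2 = 0.

As a check, the Euler characteristic is 9 − 27 + 18 = 0, which agrees with 1 − 1 + 0 = 0.
(K is a triangulation of the Klein bottle.)

H_0 ≅ Z,  H_1 ≅ Z × Z/2,  H_2 = 0.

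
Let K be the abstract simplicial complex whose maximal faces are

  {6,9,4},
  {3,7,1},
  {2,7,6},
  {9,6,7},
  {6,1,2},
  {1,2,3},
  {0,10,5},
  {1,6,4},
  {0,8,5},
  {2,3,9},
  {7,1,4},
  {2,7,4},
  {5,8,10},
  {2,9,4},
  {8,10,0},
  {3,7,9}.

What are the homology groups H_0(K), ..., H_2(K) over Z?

Order the vertices as 0 < 1 < 2 < 3 < 4 < 5 < 6 < 7 < 8 < 9 < 10. Listing each simplex with vertices in this order, K has dimension 2 with simplices:

  0-simplices (11): [0], [1], [2], [3], [4], [5], [6], [7], [8], [9], [10]
  1-simplices (24): (24 of them)
  2-simplices (16): [0,5,8], [0,5,10], [0,8,10], [1,2,3], [1,2,6], [1,3,7], [1,4,6], [1,4,7], [2,3,9], [2,4,7], [2,4,9], [2,6,7], [3,7,9], [4,6,9], [5,8,10], [6,7,9]

so the chain groups are C_0 ≅ Z^11, C_1 ≅ Z^24, C_2 ≅ Z^16.

Boundary ∂_1: C_1 → C_0 maps an edge to its endpoints' difference, ∂[p,q] = q − p.
As a 11×24 matrix over Z this has rank 9, with invariant factors (1,1,1,1,1,1,1,1,1).

The boundary map ∂_2: C_2 → C_1 sends each 2-simplex [p,q,r] to [q,r] − [p,r] + [p,q]. For instance
  ∂[0,5,10] = [5,10] − [0,10] + [0,5],
  ∂[1,4,6] = [4,6] − [1,6] + [1,4].
As a 24×16 matrix over Z this has rank 15, with invariant factors (1,1,1,1,1,1,1,1,1,1,1,1,1,1,2).

From H_k ≅ ker(∂_k) / im(∂_{k+1}) we obtain:

  H_0: rank C_0 − rank ∂_1 = 11 − 9 = 2, and the invariant factors of ∂_1 are all 1, so H_0 = Z^2.
  H_1: rank ker ∂_1 − rank ∂_2 = (24 − 9) − 15 = 0, and ∂_2 has invariant factor 2 > 1, so H_1 = Z/2.
  H_2: rank ker ∂_2 − rank ∂_3 = (16 − 15) − 0 = 1, and there is no ∂_3, so H_2 = Z.

(K is a triangulation of the disjoint union of the 2-sphere S^2 and the real projective plane RP^2.)

H_0 = Z^2,  H_1 = Z/2,  H_2 = Z.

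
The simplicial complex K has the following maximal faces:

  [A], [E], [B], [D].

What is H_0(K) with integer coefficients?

Take the total order A < B < D < E on the vertex set. Then K (dimension 0) consists of the simplices:

  0-simplices (4): A, B, D, E

giving chain groups C_0 ≅ Z^4.

Computing H_k = (kernel of ∂_k) / (image of ∂_{k+1}):

  H_0: rank C_0 − rank ∂_1 = 4 − 0 = 4, and there is no ∂_1, so H_0 ≅ Z^4.

H_0 = Z^4.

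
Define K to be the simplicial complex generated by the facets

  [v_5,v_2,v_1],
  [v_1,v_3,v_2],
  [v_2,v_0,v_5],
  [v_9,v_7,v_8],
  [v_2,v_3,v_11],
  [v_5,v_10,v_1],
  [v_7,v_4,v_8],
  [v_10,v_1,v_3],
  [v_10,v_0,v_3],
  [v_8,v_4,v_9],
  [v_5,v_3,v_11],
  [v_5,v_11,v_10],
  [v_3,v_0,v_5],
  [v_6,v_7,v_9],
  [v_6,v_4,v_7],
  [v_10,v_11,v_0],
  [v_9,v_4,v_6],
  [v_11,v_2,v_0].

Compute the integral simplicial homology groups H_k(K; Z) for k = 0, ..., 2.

H_0 ≅ Z^2,  H_1 ≅ Z/2,  H_2 ≅ Z.

Order the vertices as v_0 < v_1 < v_2 < v_3 < v_4 < v_5 < v_6 < v_7 < v_8 < v_9 < v_10 < v_11. Listing each simplex with vertices in this order, K has dimension 2 with simplices:

  0-simplices (12): [v_0], [v_1], [v_2], [v_3], [v_4], [v_5], [v_6], [v_7], [v_8], [v_9], [v_10], [v_11]
  1-simplices (27): (27 of them)
  2-simplices (18): (18 of them)

so the chain groups are C_0 ≅ Z^12, C_1 ≅ Z^27, C_2 ≅ Z^18.

∂_1: C_1 → C_0 is given by ∂[p,q] = [q] − [p]. For instance
  ∂[v_4,v_8] = [v_8] − [v_4].
The resulting 12×27 matrix has rank 10, and its Smith normal form has invariant factors (1,1,1,1,1,1,1,1,1,1).

Boundary ∂_2: C_2 → C_1 sends each 2-simplex [p,q,r] to [q,r] − [p,r] + [p,q]. For instance
  ∂[v_4,v_6,v_9] = [v_6,v_9] − [v_4,v_9] + [v_4,v_6],
  ∂[v_4,v_7,v_8] = [v_7,v_8] − [v_4,v_8] + [v_4,v_7].
As a 27×18 matrix over Z this has rank 17, with invariant factors (1,1,1,1,1,1,1,1,1,1,1,1,1,1,1,1,2).

Now H_k = ker ∂_k / im ∂_{k+1}, so:

  H_0: rank C_0 − rank ∂_1 = 12 − 10 = 2, and the invariant factors of ∂_1 are all 1, so H_0 = Z^2.
  H_1: rank ker ∂_1 − rank ∂_2 = (27 − 10) − 17 = 0, and ∂_2 has invariant factor 2 > 1, so H_1 = Z/2.
  H_2: rank ker ∂_2 − rank ∂_3 = (18 − 17) − 0 = 1, and there is no ∂_3, so H_2 = Z.

As a check, the Euler characteristic is 12 − 27 + 18 = 3, which agrees with 2 − 0 + 1 = 3.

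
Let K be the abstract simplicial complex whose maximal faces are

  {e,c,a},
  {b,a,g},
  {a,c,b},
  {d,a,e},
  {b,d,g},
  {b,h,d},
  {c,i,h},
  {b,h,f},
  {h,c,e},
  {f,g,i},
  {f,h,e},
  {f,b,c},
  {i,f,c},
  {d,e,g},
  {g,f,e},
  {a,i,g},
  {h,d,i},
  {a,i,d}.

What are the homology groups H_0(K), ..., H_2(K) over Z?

Take the total order a < b < c < d < e < f < g < h < i on the vertex set. Then K (dimension 2) consists of the simplices:

  0-simplices (9): a, b, c, d, e, f, g, h, i
  1-simplices (27): ab, ac, ad, ae, ag, ai, bc, bd, bf, bg, bh, ce, cf, ch, ci, de, dg, dh, di, ef, eg, eh, fg, fh, fi, gi, hi
  2-simplices (18): abc, abg, ace, ade, adi, agi, bcf, bdg, bdh, bfh, ceh, cfi, chi, deg, dhi, efg, efh, fgi

Hence C_0 ≅ Z^9, C_1 ≅ Z^27, C_2 ≅ Z^18.

Boundary ∂_1: C_1 → C_0 maps an edge to its endpoints' difference, ∂[p,q] = q − p. For instance
  ∂dg = g − d.
The resulting 9×27 matrix has rank 8, and its Smith normal form has invariant factors (1,1,1,1,1,1,1,1).

Boundary ∂_2: C_2 → C_1 acts by ∂[p,q,r] = [q,r] − [p,r] + [p,q]. For instance
  ∂fgi = gi − fi + fg,
  ∂abc = bc − ac + ab.
The resulting 27×18 matrix has rank 18, and its Smith normal form has invariant factors (1,1,1,1,1,1,1,1,1,1,1,1,1,1,1,1,1,2).

Computing H_k = (kernel of ∂_k) / (image of ∂_{k+1}):

  H_0: rank C_0 − rank ∂_1 = 9 − 8 = 1, and the invariant factors of ∂_1 are all 1, so H_0 ≅ Z.
  H_1: rank ker ∂_1 − rank ∂_2 = (27 − 8) − 18 = 1, and ∂_2 has invariant factor 2 > 1, so H_1 ≅ Z ⊕ Z/2Z.
  H_2: rank ker ∂_2 − rank ∂_3 = (18 − 18) − 0 = 0, and there is no ∂_3, so H_2 ≅ 0.

(K is a triangulation of the Klein bottle.)

H_0 ≅ Z,  H_1 ≅ Z ⊕ Z/2Z,  H_2 = 0.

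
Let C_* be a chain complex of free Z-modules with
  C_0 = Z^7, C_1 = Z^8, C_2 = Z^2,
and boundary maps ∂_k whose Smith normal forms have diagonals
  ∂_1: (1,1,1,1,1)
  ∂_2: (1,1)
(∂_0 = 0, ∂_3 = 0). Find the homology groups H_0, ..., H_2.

H_0: b_0 = 7 − 0 − 5 = 2; torsion from ∂_1 factors > 1: none. So H_0 ≅ Z^2.
H_1: b_1 = 8 − 5 − 2 = 1; torsion from ∂_2 factors > 1: none. So H_1 ≅ Z.
H_2: b_2 = 2 − 2 − 0 = 0; torsion from ∂_3 factors > 1: none. So H_2 ≅ 0.

H_0 ≅ Z^2,  H_1 ≅ Z,  H_2 = 0.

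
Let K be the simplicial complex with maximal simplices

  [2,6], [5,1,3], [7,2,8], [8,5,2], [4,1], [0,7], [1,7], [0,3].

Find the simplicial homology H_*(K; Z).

We work with the vertex ordering 0 < 1 < 2 < 3 < 4 < 5 < 6 < 7 < 8. The simplices of K, each written with vertices in increasing order, are:

  0-simplices (9): [0], [1], [2], [3], [4], [5], [6], [7], [8]
  1-simplices (13): [0,3], [0,7], [1,3], [1,4], [1,5], [1,7], [2,5], [2,6], [2,7], [2,8], [3,5], [5,8], [7,8]
  2-simplices (3): [1,3,5], [2,5,8], [2,7,8]

giving chain groups C_0 ≅ Z^9, C_1 ≅ Z^13, C_2 ≅ Z^3.

Boundary ∂_1: C_1 → C_0 is given by ∂[p,q] = [q] − [p].
The 9×13 boundary matrix has rank 8 and Smith normal form diag(1,1,1,1,1,1,1,1).

Boundary ∂_2: C_2 → C_1 maps a triangle to the signed sum of its edges. For instance
  ∂[1,3,5] = [3,5] − [1,5] + [1,3],
  ∂[2,5,8] = [5,8] − [2,8] + [2,5].
This gives a 13×3 integer matrix of rank 3; reducing to Smith normal form yields diagonal entries (1,1,1).

Now H_k = ker ∂_k / im ∂_{k+1}, so:

  H_0: rank C_0 − rank ∂_1 = 9 − 8 = 1, and the invariant factors of ∂_1 are all 1, so H_0 = Z.
  H_1: rank ker ∂_1 − rank ∂_2 = (13 − 8) − 3 = 2, and the invariant factors of ∂_2 are all 1, so H_1 = Z^2.
  H_2: rank ker ∂_2 − rank ∂_3 = (3 − 3) − 0 = 0, and there is no ∂_3, so H_2 = 0.

As a check, the Euler characteristic is 9 − 13 + 3 = -1, which agrees with 1 − 2 + 0 = -1.

H_0 ≅ Z,  H_1 ≅ Z^2,  H_2 = 0.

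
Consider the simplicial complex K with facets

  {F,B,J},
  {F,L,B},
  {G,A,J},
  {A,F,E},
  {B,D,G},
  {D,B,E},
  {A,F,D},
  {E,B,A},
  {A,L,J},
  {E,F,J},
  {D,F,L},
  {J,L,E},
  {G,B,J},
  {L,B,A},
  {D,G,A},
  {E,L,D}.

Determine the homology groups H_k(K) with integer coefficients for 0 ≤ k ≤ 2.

Order the vertices as A < B < D < E < F < G < J < L. Listing each simplex with vertices in this order, K has dimension 2 with simplices:

  0-simplices (8): A, B, D, E, F, G, J, L
  1-simplices (24): AB, AD, AE, AF, AG, AJ, AL, BD, BE, BF, BG, BJ, BL, DE, DF, DG, DL, EF, EJ, EL, FJ, FL, GJ, JL
  2-simplices (16): ABE, ABL, ADF, ADG, AEF, AGJ, AJL, BDE, BDG, BFJ, BFL, BGJ, DEL, DFL, EFJ, EJL

giving chain groups C_0 ≅ Z^8, C_1 ≅ Z^24, C_2 ≅ Z^16.

The boundary map ∂_1: C_1 → C_0 is given by ∂[p,q] = [q] − [p].
As a 8×24 matrix over Z this has rank 7, with invariant factors (1,1,1,1,1,1,1).

Boundary ∂_2: C_2 → C_1 sends each 2-simplex [p,q,r] to [q,r] − [p,r] + [p,q]. For instance
  ∂EJL = JL − EL + EJ,
  ∂ADF = DF − AF + AD.
This gives a 24×16 integer matrix of rank 15; reducing to Smith normal form yields diagonal entries (1,1,1,1,1,1,1,1,1,1,1,1,1,1,1).

From H_k ≅ ker(∂_k) / im(∂_{k+1}) we obtain:

  H_0: rank C_0 − rank ∂_1 = 8 − 7 = 1, and the invariant factors of ∂_1 are all 1, so H_0 = Z.
  H_1: rank ker ∂_1 − rank ∂_2 = (24 − 7) − 15 = 2, and the invariant factors of ∂_2 are all 1, so H_1 = Z^2.
  H_2: rank ker ∂_2 − rank ∂_3 = (16 − 15) − 0 = 1, and there is no ∂_3, so H_2 = Z.

As a check, the Euler characteristic is 8 − 24 + 16 = 0, which agrees with 1 − 2 + 1 = 0.
(K is a triangulation of the torus T^2.)

H_0 ≅ Z,  H_1 ≅ Z^2,  H_2 ≅ Z.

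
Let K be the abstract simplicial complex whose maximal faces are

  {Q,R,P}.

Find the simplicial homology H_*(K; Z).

Take the total order P < Q < R on the vertex set. Then K (dimension 2) consists of the simplices:

  0-simplices (3): P, Q, R
  1-simplices (3): PQ, PR, QR
  2-simplices (1): PQR

so the chain groups are C_0 ≅ Z^3, C_1 ≅ Z^3, C_2 ≅ Z^1.

Boundary ∂_1: C_1 → C_0 sends each edge [p,q] (with p < q) to q − p.
This gives a 3×3 integer matrix of rank 2; reducing to Smith normal form yields diagonal entries (1,1).

∂_2: C_2 → C_1 maps a triangle to the signed sum of its edges. For instance
  ∂PQR = QR − PR + PQ.
This gives a 3×1 integer matrix of rank 1; reducing to Smith normal form yields diagonal entries (1).

From H_k ≅ ker(∂_k) / im(∂_{k+1}) we obtain:

  H_0: rank C_0 − rank ∂_1 = 3 − 2 = 1, and the invariant factors of ∂_1 are all 1, so H_0 ≅ Z.
  H_1: rank ker ∂_1 − rank ∂_2 = (3 − 2) − 1 = 0, and the invariant factors of ∂_2 are all 1, so H_1 ≅ 0.
  H_2: rank ker ∂_2 − rank ∂_3 = (1 − 1) − 0 = 0, and there is no ∂_3, so H_2 ≅ 0.

H_0 = Z,  H_1 = 0,  H_2 = 0.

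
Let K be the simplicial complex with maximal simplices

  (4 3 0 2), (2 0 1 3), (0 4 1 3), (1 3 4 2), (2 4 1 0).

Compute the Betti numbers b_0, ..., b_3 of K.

b_0 = 1, b_1 = 0, b_2 = 0, b_3 = 1.

We work with the vertex ordering 0 < 1 < 2 < 3 < 4. The simplices of K, each written with vertices in increasing order, are:

  0-simplices (5): [0], [1], [2], [3], [4]
  1-simplices (10): [0,1], [0,2], [0,3], [0,4], [1,2], [1,3], [1,4], [2,3], [2,4], [3,4]
  2-simplices (10): [0,1,2], [0,1,3], [0,1,4], [0,2,3], [0,2,4], [0,3,4], [1,2,3], [1,2,4], [1,3,4], [2,3,4]
  3-simplices (5): [0,1,2,3], [0,1,2,4], [0,1,3,4], [0,2,3,4], [1,2,3,4]

Hence C_0 ≅ Z^5, C_1 ≅ Z^10, C_2 ≅ Z^10, C_3 ≅ Z^5.

∂_1: C_1 → C_0 is given by ∂[p,q] = [q] − [p]. For instance
  ∂[1,4] = [4] − [1].
As a 5×10 matrix over Z this has rank 4, with invariant factors (1,1,1,1).

∂_2: C_2 → C_1 acts by ∂[p,q,r] = [q,r] − [p,r] + [p,q]. For instance
  ∂[1,3,4] = [3,4] − [1,4] + [1,3],
  ∂[1,2,4] = [2,4] − [1,4] + [1,2].
The resulting 10×10 matrix has rank 6, and its Smith normal form has invariant factors (1,1,1,1,1,1).

Boundary ∂_3: C_3 → C_2 sends each 3-simplex σ to the alternating sum Σ_i (−1)^i (σ with its i-th vertex removed). For instance
  ∂[1,2,3,4] = [2,3,4] − [1,3,4] + [1,2,4] − [1,2,3],
  ∂[0,1,2,3] = [1,2,3] − [0,2,3] + [0,1,3] − [0,1,2].
The 10×5 boundary matrix has rank 4 and Smith normal form diag(1,1,1,1).

From H_k ≅ ker(∂_k) / im(∂_{k+1}) we obtain:

  H_0: rank C_0 − rank ∂_1 = 5 − 4 = 1, and the invariant factors of ∂_1 are all 1, so H_0 = Z.
  H_1: rank ker ∂_1 − rank ∂_2 = (10 − 4) − 6 = 0, and the invariant factors of ∂_2 are all 1, so H_1 = 0.
  H_2: rank ker ∂_2 − rank ∂_3 = (10 − 6) − 4 = 0, and the invariant factors of ∂_3 are all 1, so H_2 = 0.
  H_3: rank ker ∂_3 − rank ∂_4 = (5 − 4) − 0 = 1, and there is no ∂_4, so H_3 = Z.

(K is a triangulation of the 3-sphere S^3.)

Hence the Betti numbers are b_0 = 1, b_1 = 0, b_2 = 0, b_3 = 1.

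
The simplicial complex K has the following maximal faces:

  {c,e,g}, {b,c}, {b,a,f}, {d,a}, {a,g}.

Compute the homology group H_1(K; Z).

We work with the vertex ordering a < b < c < d < e < f < g. The simplices of K, each written with vertices in increasing order, are:

  0-simplices (7): a, b, c, d, e, f, g
  1-simplices (9): ab, ad, af, ag, bc, bf, ce, cg, eg
  2-simplices (2): abf, ceg

giving chain groups C_0 ≅ Z^7, C_1 ≅ Z^9, C_2 ≅ Z^2.

The boundary map ∂_1: C_1 → C_0 maps an edge to its endpoints' difference, ∂[p,q] = q − p. For instance
  ∂bf = f − b.
As a 7×9 matrix over Z this has rank 6, with invariant factors (1,1,1,1,1,1).

The boundary map ∂_2: C_2 → C_1 acts by ∂[p,q,r] = [q,r] − [p,r] + [p,q]. For instance
  ∂ceg = eg − cg + ce,
  ∂abf = bf − af + ab.
The resulting 9×2 matrix has rank 2, and its Smith normal form has invariant factors (1,1).

Now H_k = ker ∂_k / im ∂_{k+1}, so:

  H_1: rank ker ∂_1 − rank ∂_2 = (9 − 6) − 2 = 1, and the invariant factors of ∂_2 are all 1, so H_1 = Z.

H_1 ≅ Z.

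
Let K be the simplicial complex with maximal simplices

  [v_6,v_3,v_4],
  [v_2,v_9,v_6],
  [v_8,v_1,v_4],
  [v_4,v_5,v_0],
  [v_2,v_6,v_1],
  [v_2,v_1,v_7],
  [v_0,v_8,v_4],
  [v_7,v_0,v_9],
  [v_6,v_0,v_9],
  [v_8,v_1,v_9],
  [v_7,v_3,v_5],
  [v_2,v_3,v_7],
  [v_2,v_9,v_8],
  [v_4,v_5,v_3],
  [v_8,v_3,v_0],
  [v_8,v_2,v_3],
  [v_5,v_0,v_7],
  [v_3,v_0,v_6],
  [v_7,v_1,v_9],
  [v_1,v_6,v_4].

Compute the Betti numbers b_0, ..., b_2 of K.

We work with the vertex ordering v_0 < v_1 < v_2 < v_3 < v_4 < v_5 < v_6 < v_7 < v_8 < v_9. The simplices of K, each written with vertices in increasing order, are:

  0-simplices (10): [v_0], [v_1], [v_2], [v_3], [v_4], [v_5], [v_6], [v_7], [v_8], [v_9]
  1-simplices (30): (30 of them)
  2-simplices (20): (20 of them)

Hence C_0 ≅ Z^10, C_1 ≅ Z^30, C_2 ≅ Z^20.

The boundary map ∂_1: C_1 → C_0 sends each edge [p,q] (with p < q) to q − p. For instance
  ∂[v_3,v_6] = [v_6] − [v_3].
As a 10×30 matrix over Z this has rank 9, with invariant factors (1,1,1,1,1,1,1,1,1).

∂_2: C_2 → C_1 acts by ∂[p,q,r] = [q,r] − [p,r] + [p,q]. For instance
  ∂[v_3,v_4,v_6] = [v_4,v_6] − [v_3,v_6] + [v_3,v_4],
  ∂[v_0,v_4,v_8] = [v_4,v_8] − [v_0,v_8] + [v_0,v_4].
The 30×20 boundary matrix has rank 20 and Smith normal form diag(1,1,1,1,1,1,1,1,1,1,1,1,1,1,1,1,1,1,1,2).

Reading off H_k = ker ∂_k / im ∂_{k+1}:

  H_0: rank C_0 − rank ∂_1 = 10 − 9 = 1, and the invariant factors of ∂_1 are all 1, so H_0 ≅ Z.
  H_1: rank ker ∂_1 − rank ∂_2 = (30 − 9) − 20 = 1, and ∂_2 has invariant factor 2 > 1, so H_1 ≅ Z ⊕ Z/2Z.
  H_2: rank ker ∂_2 − rank ∂_3 = (20 − 20) − 0 = 0, and there is no ∂_3, so H_2 ≅ 0.

As a check, the Euler characteristic is 10 − 30 + 20 = 0, which agrees with 1 − 1 + 0 = 0.

Hence the Betti numbers are b_0 = 1, b_1 = 1, b_2 = 0.

b_0 = 1, b_1 = 1, b_2 = 0.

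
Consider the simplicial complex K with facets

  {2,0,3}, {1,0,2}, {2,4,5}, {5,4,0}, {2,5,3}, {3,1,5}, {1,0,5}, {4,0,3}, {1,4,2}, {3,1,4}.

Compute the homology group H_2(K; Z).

H_2 ≅ 0.

We work with the vertex ordering 0 < 1 < 2 < 3 < 4 < 5. The simplices of K, each written with vertices in increasing order, are:

  0-simplices (6): [0], [1], [2], [3], [4], [5]
  1-simplices (15): [0,1], [0,2], [0,3], [0,4], [0,5], [1,2], [1,3], [1,4], [1,5], [2,3], [2,4], [2,5], [3,4], [3,5], [4,5]
  2-simplices (10): [0,1,2], [0,1,5], [0,2,3], [0,3,4], [0,4,5], [1,2,4], [1,3,4], [1,3,5], [2,3,5], [2,4,5]

giving chain groups C_0 ≅ Z^6, C_1 ≅ Z^15, C_2 ≅ Z^10.

Boundary ∂_1: C_1 → C_0 sends each edge [p,q] (with p < q) to q − p. For instance
  ∂[0,1] = [1] − [0].
The resulting 6×15 matrix has rank 5, and its Smith normal form has invariant factors (1,1,1,1,1).

∂_2: C_2 → C_1 sends each 2-simplex [p,q,r] to [q,r] − [p,r] + [p,q]. For instance
  ∂[2,4,5] = [4,5] − [2,5] + [2,4],
  ∂[0,1,5] = [1,5] − [0,5] + [0,1].
As a 15×10 matrix over Z this has rank 10, with invariant factors (1,1,1,1,1,1,1,1,1,2).

From H_k ≅ ker(∂_k) / im(∂_{k+1}) we obtain:

  H_2: rank ker ∂_2 − rank ∂_3 = (10 − 10) − 0 = 0, and there is no ∂_3, so H_2 = 0.

(K is a triangulation of the real projective plane RP^2.)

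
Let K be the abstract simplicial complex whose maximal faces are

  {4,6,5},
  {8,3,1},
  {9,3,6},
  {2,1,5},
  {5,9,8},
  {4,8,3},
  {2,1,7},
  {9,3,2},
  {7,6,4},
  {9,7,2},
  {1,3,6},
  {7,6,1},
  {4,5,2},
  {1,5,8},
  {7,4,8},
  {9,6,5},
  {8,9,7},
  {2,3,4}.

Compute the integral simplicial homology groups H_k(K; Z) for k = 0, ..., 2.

H_0 = Z,  H_1 = Z^2,  H_2 = Z.

Fix the vertex order 1 < 2 < 3 < 4 < 5 < 6 < 7 < 8 < 9 and write every simplex with vertices in increasing order. Then dim K = 2 and the simplices of K are:

  0-simplices (9): [1], [2], [3], [4], [5], [6], [7], [8], [9]
  1-simplices (27): (27 of them)
  2-simplices (18): [1,2,5], [1,2,7], [1,3,6], [1,3,8], [1,5,8], [1,6,7], [2,3,4], [2,3,9], [2,4,5], [2,7,9], [3,4,8], [3,6,9], [4,5,6], [4,6,7], [4,7,8], [5,6,9], [5,8,9], [7,8,9]

so the chain groups are C_0 ≅ Z^9, C_1 ≅ Z^27, C_2 ≅ Z^18.

The boundary map ∂_1: C_1 → C_0 sends each edge [p,q] (with p < q) to q − p. For instance
  ∂[2,7] = [7] − [2].
The 9×27 boundary matrix has rank 8 and Smith normal form diag(1,1,1,1,1,1,1,1).

∂_2: C_2 → C_1 sends each 2-simplex [p,q,r] to [q,r] − [p,r] + [p,q]. For instance
  ∂[3,4,8] = [4,8] − [3,8] + [3,4],
  ∂[1,6,7] = [6,7] − [1,7] + [1,6].
This gives a 27×18 integer matrix of rank 17; reducing to Smith normal form yields diagonal entries (1,1,1,1,1,1,1,1,1,1,1,1,1,1,1,1,1).

Reading off H_k = ker ∂_k / im ∂_{k+1}:

  H_0: rank C_0 − rank ∂_1 = 9 − 8 = 1, and the invariant factors of ∂_1 are all 1, so H_0 ≅ Z.
  H_1: rank ker ∂_1 − rank ∂_2 = (27 − 8) − 17 = 2, and the invariant factors of ∂_2 are all 1, so H_1 ≅ Z^2.
  H_2: rank ker ∂_2 − rank ∂_3 = (18 − 17) − 0 = 1, and there is no ∂_3, so H_2 ≅ Z.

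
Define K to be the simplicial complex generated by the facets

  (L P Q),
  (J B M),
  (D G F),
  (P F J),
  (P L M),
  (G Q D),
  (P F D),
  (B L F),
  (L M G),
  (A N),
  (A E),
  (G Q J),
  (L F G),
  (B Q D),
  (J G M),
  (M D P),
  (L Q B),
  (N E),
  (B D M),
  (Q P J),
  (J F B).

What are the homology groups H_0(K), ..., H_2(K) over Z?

H_0 ≅ Z^2,  H_1 ≅ Z^3,  H_2 ≅ Z.

We work with the vertex ordering A < B < D < E < F < G < J < L < M < N < P < Q. The simplices of K, each written with vertices in increasing order, are:

  0-simplices (12): A, B, D, E, F, G, J, L, M, N, P, Q
  1-simplices (30): AE, AN, BD, BF, BJ, BL, BM, BQ, DF, DG, DM, DP, DQ, EN, FG, FJ, FL, FP, GJ, GL, GM, GQ, JM, JP, JQ, LM, LP, LQ, MP, PQ
  2-simplices (18): BDM, BDQ, BFJ, BFL, BJM, BLQ, DFG, DFP, DGQ, DMP, FGL, FJP, GJM, GJQ, GLM, JPQ, LMP, LPQ

giving chain groups C_0 ≅ Z^12, C_1 ≅ Z^30, C_2 ≅ Z^18.

∂_1: C_1 → C_0 is given by ∂[p,q] = [q] − [p].
This gives a 12×30 integer matrix of rank 10; reducing to Smith normal form yields diagonal entries (1,1,1,1,1,1,1,1,1,1).

∂_2: C_2 → C_1 sends each 2-simplex [p,q,r] to [q,r] − [p,r] + [p,q]. For instance
  ∂LPQ = PQ − LQ + LP,
  ∂BLQ = LQ − BQ + BL.
The 30×18 boundary matrix has rank 17 and Smith normal form diag(1,1,1,1,1,1,1,1,1,1,1,1,1,1,1,1,1).

Now H_k = ker ∂_k / im ∂_{k+1}, so:

  H_0: rank C_0 − rank ∂_1 = 12 − 10 = 2, and the invariant factors of ∂_1 are all 1, so H_0 ≅ Z^2.
  H_1: rank ker ∂_1 − rank ∂_2 = (30 − 10) − 17 = 3, and the invariant factors of ∂_2 are all 1, so H_1 ≅ Z^3.
  H_2: rank ker ∂_2 − rank ∂_3 = (18 − 17) − 0 = 1, and there is no ∂_3, so H_2 ≅ Z.

As a check, the Euler characteristic is 12 − 30 + 18 = 0, which agrees with 2 − 3 + 1 = 0.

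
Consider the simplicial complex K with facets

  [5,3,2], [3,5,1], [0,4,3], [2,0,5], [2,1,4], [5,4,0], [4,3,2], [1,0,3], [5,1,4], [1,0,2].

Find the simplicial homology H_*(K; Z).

Take the total order 0 < 1 < 2 < 3 < 4 < 5 on the vertex set. Then K (dimension 2) consists of the simplices:

  0-simplices (6): [0], [1], [2], [3], [4], [5]
  1-simplices (15): [0,1], [0,2], [0,3], [0,4], [0,5], [1,2], [1,3], [1,4], [1,5], [2,3], [2,4], [2,5], [3,4], [3,5], [4,5]
  2-simplices (10): [0,1,2], [0,1,3], [0,2,5], [0,3,4], [0,4,5], [1,2,4], [1,3,5], [1,4,5], [2,3,4], [2,3,5]

Hence C_0 ≅ Z^6, C_1 ≅ Z^15, C_2 ≅ Z^10.

Boundary ∂_1: C_1 → C_0 maps an edge to its endpoints' difference, ∂[p,q] = q − p. For instance
  ∂[3,5] = [5] − [3].
The resulting 6×15 matrix has rank 5, and its Smith normal form has invariant factors (1,1,1,1,1).

∂_2: C_2 → C_1 acts by ∂[p,q,r] = [q,r] − [p,r] + [p,q]. For instance
  ∂[1,2,4] = [2,4] − [1,4] + [1,2],
  ∂[0,1,2] = [1,2] − [0,2] + [0,1].
The resulting 15×10 matrix has rank 10, and its Smith normal form has invariant factors (1,1,1,1,1,1,1,1,1,2).

Reading off H_k = ker ∂_k / im ∂_{k+1}:

  H_0: rank C_0 − rank ∂_1 = 6 − 5 = 1, and the invariant factors of ∂_1 are all 1, so H_0 = Z.
  H_1: rank ker ∂_1 − rank ∂_2 = (15 − 5) − 10 = 0, and ∂_2 has invariant factor 2 > 1, so H_1 = Z/2.
  H_2: rank ker ∂_2 − rank ∂_3 = (10 − 10) − 0 = 0, and there is no ∂_3, so H_2 = 0.

As a check, the Euler characteristic is 6 − 15 + 10 = 1, which agrees with 1 − 0 + 0 = 1.

H_0 ≅ Z,  H_1 ≅ Z/2,  H_2 = 0.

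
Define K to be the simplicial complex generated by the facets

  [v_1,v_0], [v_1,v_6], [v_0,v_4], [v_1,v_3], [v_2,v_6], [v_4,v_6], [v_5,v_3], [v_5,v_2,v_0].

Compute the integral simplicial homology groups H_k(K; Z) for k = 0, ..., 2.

H_0 ≅ Z,  H_1 ≅ Z^3,  H_2 = 0.

We work with the vertex ordering v_0 < v_1 < v_2 < v_3 < v_4 < v_5 < v_6. The simplices of K, each written with vertices in increasing order, are:

  0-simplices (7): [v_0], [v_1], [v_2], [v_3], [v_4], [v_5], [v_6]
  1-simplices (10): [v_0,v_1], [v_0,v_2], [v_0,v_4], [v_0,v_5], [v_1,v_3], [v_1,v_6], [v_2,v_5], [v_2,v_6], [v_3,v_5], [v_4,v_6]
  2-simplices (1): [v_0,v_2,v_5]

giving chain groups C_0 ≅ Z^7, C_1 ≅ Z^10, C_2 ≅ Z^1.

Boundary ∂_1: C_1 → C_0 sends each edge [p,q] (with p < q) to q − p.
The 7×10 boundary matrix has rank 6 and Smith normal form diag(1,1,1,1,1,1).

∂_2: C_2 → C_1 maps a triangle to the signed sum of its edges. For instance
  ∂[v_0,v_2,v_5] = [v_2,v_5] − [v_0,v_5] + [v_0,v_2].
The 10×1 boundary matrix has rank 1 and Smith normal form diag(1).

Computing H_k = (kernel of ∂_k) / (image of ∂_{k+1}):

  H_0: rank C_0 − rank ∂_1 = 7 − 6 = 1, and the invariant factors of ∂_1 are all 1, so H_0 ≅ Z.
  H_1: rank ker ∂_1 − rank ∂_2 = (10 − 6) − 1 = 3, and the invariant factors of ∂_2 are all 1, so H_1 ≅ Z^3.
  H_2: rank ker ∂_2 − rank ∂_3 = (1 − 1) − 0 = 0, and there is no ∂_3, so H_2 ≅ 0.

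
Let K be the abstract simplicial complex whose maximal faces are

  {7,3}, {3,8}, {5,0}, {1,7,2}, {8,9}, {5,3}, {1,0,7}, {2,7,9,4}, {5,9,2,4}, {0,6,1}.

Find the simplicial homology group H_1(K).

We work with the vertex ordering 0 < 1 < 2 < 3 < 4 < 5 < 6 < 7 < 8 < 9. The simplices of K, each written with vertices in increasing order, are:

  0-simplices (10): [0], [1], [2], [3], [4], [5], [6], [7], [8], [9]
  1-simplices (20): [0,1], [0,5], [0,6], [0,7], [1,2], [1,6], [1,7], [2,4], [2,5], [2,7], [2,9], [3,5], [3,7], [3,8], [4,5], [4,7], [4,9], [5,9], [7,9], [8,9]
  2-simplices (10): [0,1,6], [0,1,7], [1,2,7], [2,4,5], [2,4,7], [2,4,9], [2,5,9], [2,7,9], [4,5,9], [4,7,9]
  3-simplices (2): [2,4,5,9], [2,4,7,9]

giving chain groups C_0 ≅ Z^10, C_1 ≅ Z^20, C_2 ≅ Z^10, C_3 ≅ Z^2.

The boundary map ∂_1: C_1 → C_0 maps an edge to its endpoints' difference, ∂[p,q] = q − p. For instance
  ∂[3,8] = [8] − [3].
The 10×20 boundary matrix has rank 9 and Smith normal form diag(1,1,1,1,1,1,1,1,1).

Boundary ∂_2: C_2 → C_1 acts by ∂[p,q,r] = [q,r] − [p,r] + [p,q]. For instance
  ∂[2,4,5] = [4,5] − [2,5] + [2,4],
  ∂[2,4,7] = [4,7] − [2,7] + [2,4].
The 20×10 boundary matrix has rank 8 and Smith normal form diag(1,1,1,1,1,1,1,1).

∂_3: C_3 → C_2 sends each 3-simplex σ to the alternating sum Σ_i (−1)^i (σ with its i-th vertex removed). For instance
  ∂[2,4,5,9] = [4,5,9] − [2,5,9] + [2,4,9] − [2,4,5],
  ∂[2,4,7,9] = [4,7,9] − [2,7,9] + [2,4,9] − [2,4,7].
The resulting 10×2 matrix has rank 2, and its Smith normal form has invariant factors (1,1).

Computing H_k = (kernel of ∂_k) / (image of ∂_{k+1}):

  H_1: rank ker ∂_1 − rank ∂_2 = (20 − 9) − 8 = 3, and the invariant factors of ∂_2 are all 1, so H_1 = Z^3.

H_1 = Z^3.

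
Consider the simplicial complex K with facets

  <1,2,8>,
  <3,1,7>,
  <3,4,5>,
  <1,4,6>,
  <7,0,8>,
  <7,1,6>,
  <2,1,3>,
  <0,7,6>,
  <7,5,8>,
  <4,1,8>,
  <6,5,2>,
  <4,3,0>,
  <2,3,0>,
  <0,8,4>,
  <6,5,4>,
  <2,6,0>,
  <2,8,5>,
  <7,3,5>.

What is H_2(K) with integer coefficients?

H_2 ≅ Z.

Take the total order 0 < 1 < 2 < 3 < 4 < 5 < 6 < 7 < 8 on the vertex set. Then K (dimension 2) consists of the simplices:

  0-simplices (9): [0], [1], [2], [3], [4], [5], [6], [7], [8]
  1-simplices (27): (27 of them)
  2-simplices (18): [0,2,3], [0,2,6], [0,3,4], [0,4,8], [0,6,7], [0,7,8], [1,2,3], [1,2,8], [1,3,7], [1,4,6], [1,4,8], [1,6,7], [2,5,6], [2,5,8], [3,4,5], [3,5,7], [4,5,6], [5,7,8]

giving chain groups C_0 ≅ Z^9, C_1 ≅ Z^27, C_2 ≅ Z^18.

Boundary ∂_1: C_1 → C_0 maps an edge to its endpoints' difference, ∂[p,q] = q − p. For instance
  ∂[2,8] = [8] − [2].
The 9×27 boundary matrix has rank 8 and Smith normal form diag(1,1,1,1,1,1,1,1).

Boundary ∂_2: C_2 → C_1 sends each 2-simplex [p,q,r] to [q,r] − [p,r] + [p,q]. For instance
  ∂[0,2,3] = [2,3] − [0,3] + [0,2],
  ∂[3,5,7] = [5,7] − [3,7] + [3,5].
As a 27×18 matrix over Z this has rank 17, with invariant factors (1,1,1,1,1,1,1,1,1,1,1,1,1,1,1,1,1).

From H_k ≅ ker(∂_k) / im(∂_{k+1}) we obtain:

  H_2: rank ker ∂_2 − rank ∂_3 = (18 − 17) − 0 = 1, and there is no ∂_3, so H_2 = Z.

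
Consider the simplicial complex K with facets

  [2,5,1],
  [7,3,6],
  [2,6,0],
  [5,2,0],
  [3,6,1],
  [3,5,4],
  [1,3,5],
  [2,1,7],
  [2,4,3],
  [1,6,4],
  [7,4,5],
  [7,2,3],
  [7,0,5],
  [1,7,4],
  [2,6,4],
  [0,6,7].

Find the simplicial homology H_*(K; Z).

H_0 ≅ Z,  H_1 ≅ Z^2,  H_2 ≅ Z.

Fix the vertex order 0 < 1 < 2 < 3 < 4 < 5 < 6 < 7 and write every simplex with vertices in increasing order. Then dim K = 2 and the simplices of K are:

  0-simplices (8): [0], [1], [2], [3], [4], [5], [6], [7]
  1-simplices (24): (24 of them)
  2-simplices (16): [0,2,5], [0,2,6], [0,5,7], [0,6,7], [1,2,5], [1,2,7], [1,3,5], [1,3,6], [1,4,6], [1,4,7], [2,3,4], [2,3,7], [2,4,6], [3,4,5], [3,6,7], [4,5,7]

Hence C_0 ≅ Z^8, C_1 ≅ Z^24, C_2 ≅ Z^16.

The boundary map ∂_1: C_1 → C_0 maps an edge to its endpoints' difference, ∂[p,q] = q − p.
The 8×24 boundary matrix has rank 7 and Smith normal form diag(1,1,1,1,1,1,1).

Boundary ∂_2: C_2 → C_1 maps a triangle to the signed sum of its edges. For instance
  ∂[2,4,6] = [4,6] − [2,6] + [2,4],
  ∂[3,6,7] = [6,7] − [3,7] + [3,6].
The resulting 24×16 matrix has rank 15, and its Smith normal form has invariant factors (1,1,1,1,1,1,1,1,1,1,1,1,1,1,1).

Reading off H_k = ker ∂_k / im ∂_{k+1}:

  H_0: rank C_0 − rank ∂_1 = 8 − 7 = 1, and the invariant factors of ∂_1 are all 1, so H_0 ≅ Z.
  H_1: rank ker ∂_1 − rank ∂_2 = (24 − 7) − 15 = 2, and the invariant factors of ∂_2 are all 1, so H_1 ≅ Z^2.
  H_2: rank ker ∂_2 − rank ∂_3 = (16 − 15) − 0 = 1, and there is no ∂_3, so H_2 ≅ Z.

As a check, the Euler characteristic is 8 − 24 + 16 = 0, which agrees with 1 − 2 + 1 = 0.
(K is a triangulation of the torus T^2.)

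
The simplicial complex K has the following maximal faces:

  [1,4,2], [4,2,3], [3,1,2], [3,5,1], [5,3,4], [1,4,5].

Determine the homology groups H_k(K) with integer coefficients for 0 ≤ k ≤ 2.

H_0 = Z,  H_1 = 0,  H_2 = Z.

Order the vertices as 1 < 2 < 3 < 4 < 5. Listing each simplex with vertices in this order, K has dimension 2 with simplices:

  0-simplices (5): [1], [2], [3], [4], [5]
  1-simplices (9): [1,2], [1,3], [1,4], [1,5], [2,3], [2,4], [3,4], [3,5], [4,5]
  2-simplices (6): [1,2,3], [1,2,4], [1,3,5], [1,4,5], [2,3,4], [3,4,5]

Hence C_0 ≅ Z^5, C_1 ≅ Z^9, C_2 ≅ Z^6.

∂_1: C_1 → C_0 maps an edge to its endpoints' difference, ∂[p,q] = q − p.
As a 5×9 matrix over Z this has rank 4, with invariant factors (1,1,1,1).

The boundary map ∂_2: C_2 → C_1 acts by ∂[p,q,r] = [q,r] − [p,r] + [p,q]. For instance
  ∂[1,4,5] = [4,5] − [1,5] + [1,4],
  ∂[1,3,5] = [3,5] − [1,5] + [1,3].
As a 9×6 matrix over Z this has rank 5, with invariant factors (1,1,1,1,1).

Computing H_k = (kernel of ∂_k) / (image of ∂_{k+1}):

  H_0: rank C_0 − rank ∂_1 = 5 − 4 = 1, and the invariant factors of ∂_1 are all 1, so H_0 = Z.
  H_1: rank ker ∂_1 − rank ∂_2 = (9 − 4) − 5 = 0, and the invariant factors of ∂_2 are all 1, so H_1 = 0.
  H_2: rank ker ∂_2 − rank ∂_3 = (6 − 5) − 0 = 1, and there is no ∂_3, so H_2 = Z.

As a check, the Euler characteristic is 5 − 9 + 6 = 2, which agrees with 1 − 0 + 1 = 2.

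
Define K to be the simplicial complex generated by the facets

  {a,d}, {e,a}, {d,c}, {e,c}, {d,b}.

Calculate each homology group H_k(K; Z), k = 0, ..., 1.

H_0 = Z,  H_1 = Z.

Order the vertices as a < b < c < d < e. Listing each simplex with vertices in this order, K has dimension 1 with simplices:

  0-simplices (5): a, b, c, d, e
  1-simplices (5): ad, ae, bd, cd, ce

giving chain groups C_0 ≅ Z^5, C_1 ≅ Z^5.

The boundary map ∂_1: C_1 → C_0 maps an edge to its endpoints' difference, ∂[p,q] = q − p.
The 5×5 boundary matrix has rank 4 and Smith normal form diag(1,1,1,1).

Reading off H_k = ker ∂_k / im ∂_{k+1}:

  H_0: rank C_0 − rank ∂_1 = 5 − 4 = 1, and the invariant factors of ∂_1 are all 1, so H_0 ≅ Z.
  H_1: rank ker ∂_1 − rank ∂_2 = (5 − 4) − 0 = 1, and there is no ∂_2, so H_1 ≅ Z.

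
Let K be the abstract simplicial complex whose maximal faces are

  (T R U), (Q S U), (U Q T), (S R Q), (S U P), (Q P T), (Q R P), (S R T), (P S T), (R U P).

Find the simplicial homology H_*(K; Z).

We work with the vertex ordering P < Q < R < S < T < U. The simplices of K, each written with vertices in increasing order, are:

  0-simplices (6): P, Q, R, S, T, U
  1-simplices (15): PQ, PR, PS, PT, PU, QR, QS, QT, QU, RS, RT, RU, ST, SU, TU
  2-simplices (10): PQR, PQT, PRU, PST, PSU, QRS, QSU, QTU, RST, RTU

Hence C_0 ≅ Z^6, C_1 ≅ Z^15, C_2 ≅ Z^10.

Boundary ∂_1: C_1 → C_0 is given by ∂[p,q] = [q] − [p]. For instance
  ∂ST = T − S.
As a 6×15 matrix over Z this has rank 5, with invariant factors (1,1,1,1,1).

Boundary ∂_2: C_2 → C_1 maps a triangle to the signed sum of its edges. For instance
  ∂PSU = SU − PU + PS,
  ∂RST = ST − RT + RS.
As a 15×10 matrix over Z this has rank 10, with invariant factors (1,1,1,1,1,1,1,1,1,2).

Computing H_k = (kernel of ∂_k) / (image of ∂_{k+1}):

  H_0: rank C_0 − rank ∂_1 = 6 − 5 = 1, and the invariant factors of ∂_1 are all 1, so H_0 ≅ Z.
  H_1: rank ker ∂_1 − rank ∂_2 = (15 − 5) − 10 = 0, and ∂_2 has invariant factor 2 > 1, so H_1 ≅ Z/2.
  H_2: rank ker ∂_2 − rank ∂_3 = (10 − 10) − 0 = 0, and there is no ∂_3, so H_2 ≅ 0.

H_0 ≅ Z,  H_1 ≅ Z/2,  H_2 = 0.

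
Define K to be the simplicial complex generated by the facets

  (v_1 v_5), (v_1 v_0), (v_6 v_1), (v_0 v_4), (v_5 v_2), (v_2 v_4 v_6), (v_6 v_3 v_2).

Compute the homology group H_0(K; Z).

H_0 = Z.

Fix the vertex order v_0 < v_1 < v_2 < v_3 < v_4 < v_5 < v_6 and write every simplex with vertices in increasing order. Then dim K = 2 and the simplices of K are:

  0-simplices (7): [v_0], [v_1], [v_2], [v_3], [v_4], [v_5], [v_6]
  1-simplices (10): [v_0,v_1], [v_0,v_4], [v_1,v_5], [v_1,v_6], [v_2,v_3], [v_2,v_4], [v_2,v_5], [v_2,v_6], [v_3,v_6], [v_4,v_6]
  2-simplices (2): [v_2,v_3,v_6], [v_2,v_4,v_6]

Hence C_0 ≅ Z^7, C_1 ≅ Z^10, C_2 ≅ Z^2.

∂_1: C_1 → C_0 is given by ∂[p,q] = [q] − [p]. For instance
  ∂[v_0,v_1] = [v_1] − [v_0].
The 7×10 boundary matrix has rank 6 and Smith normal form diag(1,1,1,1,1,1).

∂_2: C_2 → C_1 sends each 2-simplex [p,q,r] to [q,r] − [p,r] + [p,q]. For instance
  ∂[v_2,v_3,v_6] = [v_3,v_6] − [v_2,v_6] + [v_2,v_3],
  ∂[v_2,v_4,v_6] = [v_4,v_6] − [v_2,v_6] + [v_2,v_4].
This gives a 10×2 integer matrix of rank 2; reducing to Smith normal form yields diagonal entries (1,1).

Computing H_k = (kernel of ∂_k) / (image of ∂_{k+1}):

  H_0: rank C_0 − rank ∂_1 = 7 − 6 = 1, and the invariant factors of ∂_1 are all 1, so H_0 ≅ Z.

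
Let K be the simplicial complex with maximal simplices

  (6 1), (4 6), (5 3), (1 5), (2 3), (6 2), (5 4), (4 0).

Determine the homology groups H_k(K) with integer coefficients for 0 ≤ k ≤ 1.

H_0 = Z,  H_1 = Z^2.

Fix the vertex order 0 < 1 < 2 < 3 < 4 < 5 < 6 and write every simplex with vertices in increasing order. Then dim K = 1 and the simplices of K are:

  0-simplices (7): [0], [1], [2], [3], [4], [5], [6]
  1-simplices (8): [0,4], [1,5], [1,6], [2,3], [2,6], [3,5], [4,5], [4,6]

so the chain groups are C_0 ≅ Z^7, C_1 ≅ Z^8.

Boundary ∂_1: C_1 → C_0 sends each edge [p,q] (with p < q) to q − p. For instance
  ∂[1,6] = [6] − [1].
As a 7×8 matrix over Z this has rank 6, with invariant factors (1,1,1,1,1,1).

Computing H_k = (kernel of ∂_k) / (image of ∂_{k+1}):

  H_0: rank C_0 − rank ∂_1 = 7 − 6 = 1, and the invariant factors of ∂_1 are all 1, so H_0 ≅ Z.
  H_1: rank ker ∂_1 − rank ∂_2 = (8 − 6) − 0 = 2, and there is no ∂_2, so H_1 ≅ Z^2.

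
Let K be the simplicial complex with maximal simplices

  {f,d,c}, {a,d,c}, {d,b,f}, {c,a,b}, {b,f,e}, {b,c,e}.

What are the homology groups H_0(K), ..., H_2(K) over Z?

Take the total order a < b < c < d < e < f on the vertex set. Then K (dimension 2) consists of the simplices:

  0-simplices (6): a, b, c, d, e, f
  1-simplices (12): ab, ac, ad, bc, bd, be, bf, cd, ce, cf, df, ef
  2-simplices (6): abc, acd, bce, bdf, bef, cdf

so the chain groups are C_0 ≅ Z^6, C_1 ≅ Z^12, C_2 ≅ Z^6.

∂_1: C_1 → C_0 is given by ∂[p,q] = [q] − [p].
The resulting 6×12 matrix has rank 5, and its Smith normal form has invariant factors (1,1,1,1,1).

∂_2: C_2 → C_1 sends each 2-simplex [p,q,r] to [q,r] − [p,r] + [p,q]. For instance
  ∂bce = ce − be + bc,
  ∂bef = ef − bf + be.
The resulting 12×6 matrix has rank 6, and its Smith normal form has invariant factors (1,1,1,1,1,1).

Reading off H_k = ker ∂_k / im ∂_{k+1}:

  H_0: rank C_0 − rank ∂_1 = 6 − 5 = 1, and the invariant factors of ∂_1 are all 1, so H_0 ≅ Z.
  H_1: rank ker ∂_1 − rank ∂_2 = (12 − 5) − 6 = 1, and the invariant factors of ∂_2 are all 1, so H_1 ≅ Z.
  H_2: rank ker ∂_2 − rank ∂_3 = (6 − 6) − 0 = 0, and there is no ∂_3, so H_2 ≅ 0.

As a check, the Euler characteristic is 6 − 12 + 6 = 0, which agrees with 1 − 1 + 0 = 0.

H_0 ≅ Z,  H_1 ≅ Z,  H_2 = 0.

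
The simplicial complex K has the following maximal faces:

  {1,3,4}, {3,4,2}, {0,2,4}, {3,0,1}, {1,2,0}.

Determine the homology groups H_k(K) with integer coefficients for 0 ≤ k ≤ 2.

H_0 = Z,  H_1 = Z,  H_2 = 0.

Fix the vertex order 0 < 1 < 2 < 3 < 4 and write every simplex with vertices in increasing order. Then dim K = 2 and the simplices of K are:

  0-simplices (5): [0], [1], [2], [3], [4]
  1-simplices (10): [0,1], [0,2], [0,3], [0,4], [1,2], [1,3], [1,4], [2,3], [2,4], [3,4]
  2-simplices (5): [0,1,2], [0,1,3], [0,2,4], [1,3,4], [2,3,4]

Hence C_0 ≅ Z^5, C_1 ≅ Z^10, C_2 ≅ Z^5.

∂_1: C_1 → C_0 is given by ∂[p,q] = [q] − [p].
The 5×10 boundary matrix has rank 4 and Smith normal form diag(1,1,1,1).

Boundary ∂_2: C_2 → C_1 sends each 2-simplex [p,q,r] to [q,r] − [p,r] + [p,q]. For instance
  ∂[0,2,4] = [2,4] − [0,4] + [0,2],
  ∂[0,1,2] = [1,2] − [0,2] + [0,1].
As a 10×5 matrix over Z this has rank 5, with invariant factors (1,1,1,1,1).

Computing H_k = (kernel of ∂_k) / (image of ∂_{k+1}):

  H_0: rank C_0 − rank ∂_1 = 5 − 4 = 1, and the invariant factors of ∂_1 are all 1, so H_0 = Z.
  H_1: rank ker ∂_1 − rank ∂_2 = (10 − 4) − 5 = 1, and the invariant factors of ∂_2 are all 1, so H_1 = Z.
  H_2: rank ker ∂_2 − rank ∂_3 = (5 − 5) − 0 = 0, and there is no ∂_3, so H_2 = 0.

(K is a triangulation of the Möbius band.)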